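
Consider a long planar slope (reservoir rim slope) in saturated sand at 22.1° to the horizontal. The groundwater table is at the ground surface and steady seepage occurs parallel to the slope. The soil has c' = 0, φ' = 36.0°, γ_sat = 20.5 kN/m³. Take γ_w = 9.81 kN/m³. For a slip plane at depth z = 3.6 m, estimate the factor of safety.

With seepage parallel to the slope and the water table at the surface, the effective normal stress on the slip plane uses the buoyant unit weight γ' = γ_sat − γ_w while the driving shear stress uses γ_sat:
FS = [c' + γ' z cos²β tanφ'] / [γ_sat z sinβ cosβ]
(For c' = 0 this reduces to FS = (γ'/γ_sat)·tanφ'/tanβ.)
γ' = 20.5 − 9.81 = 10.69 kN/m³
Numerator = 0.0 + 10.69·3.6·cos²22.1°·tan36.0° = 0.0 + 10.69·3.6·0.8585·0.7265 = 24.003 kPa
Denominator = 20.5·3.6·sin22.1°·cos22.1° = 20.5·3.6·0.3762·0.9265 = 25.725 kPa
FS = 24.003 / 25.725 = 0.933

FS = 0.93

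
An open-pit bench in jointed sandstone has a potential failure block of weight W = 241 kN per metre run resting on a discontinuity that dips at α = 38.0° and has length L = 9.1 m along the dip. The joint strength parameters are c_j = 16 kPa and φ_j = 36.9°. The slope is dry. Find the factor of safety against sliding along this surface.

FS = 1.94

Resolving the block weight along and normal to the plane and applying the Mohr–Coulomb strength on the joint:
N' = W cosα = 241·cos38.0° = 189.9 kN/m
Driving force T = W sinα = 241·sin38.0° = 148.4 kN/m
Resisting force R = c_j·L + N'·tanφ_j = 16·9.1 + 189.9·tan36.9° = 145.6 + 142.6 = 288.2 kN/m
FS = R / T = 288.2 / 148.4 = 1.942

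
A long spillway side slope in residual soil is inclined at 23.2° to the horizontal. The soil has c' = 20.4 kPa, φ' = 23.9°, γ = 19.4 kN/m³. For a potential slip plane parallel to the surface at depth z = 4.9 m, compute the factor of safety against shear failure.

FS = 1.63

For an infinite slope with a slip plane parallel to the surface (no pore pressure): FS = [c' + γz cos²β tanφ'] / [γz sinβ cosβ].
γz = 19.4·4.9 = 95.06 kN/m²
Numerator = 20.4 + 95.06·cos²23.2°·tan23.9° = 20.4 + 95.06·0.8448·0.4431 = 55.987 kPa
Denominator = 95.06·sin23.2°·cos23.2° = 95.06·0.3939·0.9191 = 34.420 kPa
FS = 55.987 / 34.420 = 1.627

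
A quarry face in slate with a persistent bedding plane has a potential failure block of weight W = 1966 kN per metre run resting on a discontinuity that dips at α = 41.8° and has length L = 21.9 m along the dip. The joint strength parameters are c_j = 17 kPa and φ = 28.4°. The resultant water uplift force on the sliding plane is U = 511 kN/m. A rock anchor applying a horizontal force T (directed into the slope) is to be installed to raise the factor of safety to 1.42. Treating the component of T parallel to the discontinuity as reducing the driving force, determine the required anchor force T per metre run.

T = 685 kN/m

Resolving forces along and normal to the sliding plane, with the horizontal anchor force T adding T·sinα to the effective normal force and T·cosα acting up the plane against the driving force:
FS = [c_jL + (W cosα − U + T sinα) tanφ] / [W sinα − T cosα]
Without the anchor: N' = 954.6 kN/m, driving T_d = 1310.4 kN/m, resisting R = 17·21.9 + 954.6·tan28.4° = 888.5 kN/m, FS = 0.68.
Setting FS = 1.42 and solving for T:
1.42·(1310.4 − T cos41.8°) = 888.5 + T sin41.8°·tan28.4°
T·(sin41.8°·tan28.4° + 1.42·cos41.8°) = 1.42·1310.4 − 888.5
T·(0.6665·0.5407 + 1.42·0.7455) = 1860.8 − 888.5 = 972.3
T·1.4190 = 972.3
T = 685.2 kN/m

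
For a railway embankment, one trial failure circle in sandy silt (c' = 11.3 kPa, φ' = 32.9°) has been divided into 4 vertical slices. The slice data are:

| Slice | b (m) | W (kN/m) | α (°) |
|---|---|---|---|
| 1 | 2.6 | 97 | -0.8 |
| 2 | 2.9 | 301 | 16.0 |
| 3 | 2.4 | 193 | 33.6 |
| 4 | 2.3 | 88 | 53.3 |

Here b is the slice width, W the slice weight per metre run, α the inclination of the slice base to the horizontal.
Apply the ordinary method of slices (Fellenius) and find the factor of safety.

FS = 2.04

Ordinary method of slices: FS = Σ[c'·Δl_i + (W_i cosα_i)·tanφ'] / Σ W_i sinα_i, with Δl_i = b_i / cosα_i.
Slice 1: Δl = 2.6/cos(-0.8°) = 2.600 m; N'_1 = 97·cos(-0.8°) = 97.0; c'Δl = 29.38; W sinα = -1.4
Slice 2: Δl = 2.9/cos16.0° = 3.017 m; N'_2 = 301·cos16.0° = 289.3; c'Δl = 34.09; W sinα = 83.0
Slice 3: Δl = 2.4/cos33.6° = 2.881 m; N'_3 = 193·cos33.6° = 160.8; c'Δl = 32.56; W sinα = 106.8
Slice 4: Δl = 2.3/cos53.3° = 3.849 m; N'_4 = 88·cos53.3° = 52.6; c'Δl = 43.49; W sinα = 70.6
Σc'Δl = 139.5 kN/m; ΣN' = 599.7 kN/m; ΣW sinα = 259.0 kN/m
Resisting = 139.5 + 599.7·tan32.9° = 139.5 + 387.9 = 527.5 kN/m
FS = 527.5 / 259.0 = 2.037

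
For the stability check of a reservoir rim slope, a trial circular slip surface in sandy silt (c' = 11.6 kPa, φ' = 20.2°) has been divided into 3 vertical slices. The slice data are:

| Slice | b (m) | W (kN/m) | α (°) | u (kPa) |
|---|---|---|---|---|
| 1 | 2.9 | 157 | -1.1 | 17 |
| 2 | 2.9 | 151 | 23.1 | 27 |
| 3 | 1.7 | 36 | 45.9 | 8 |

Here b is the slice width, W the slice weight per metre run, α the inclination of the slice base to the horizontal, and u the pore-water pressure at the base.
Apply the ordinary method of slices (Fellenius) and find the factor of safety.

FS = 1.95

Ordinary method of slices: FS = Σ[c'·Δl_i + (W_i cosα_i − u_i·Δl_i)·tanφ'] / Σ W_i sinα_i, with Δl_i = b_i / cosα_i.
Slice 1: Δl = 2.9/cos(-1.1°) = 2.901 m; N'_1 = 157·cos(-1.1°) − 17·2.901 = 107.7; c'Δl = 33.65; W sinα = -3.0
Slice 2: Δl = 2.9/cos23.1° = 3.153 m; N'_2 = 151·cos23.1° − 27·3.153 = 53.8; c'Δl = 36.57; W sinα = 59.2
Slice 3: Δl = 1.7/cos45.9° = 2.443 m; N'_3 = 36·cos45.9° − 8·2.443 = 5.5; c'Δl = 28.34; W sinα = 25.9
Σc'Δl = 98.6 kN/m; ΣN' = 166.9 kN/m; ΣW sinα = 82.1 kN/m
Resisting = 98.6 + 166.9·tan20.2° = 98.6 + 61.4 = 160.0 kN/m
FS = 160.0 / 82.1 = 1.949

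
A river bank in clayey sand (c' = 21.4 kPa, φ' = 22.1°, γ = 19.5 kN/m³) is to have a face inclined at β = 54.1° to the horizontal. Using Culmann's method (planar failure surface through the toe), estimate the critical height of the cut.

H_c = 21.68 m

Culmann's analysis gives the critical failure plane at α_cr = (β + φ')/2 = (54.1 + 22.1)/2 = 38.1°, and the critical height
H_c = (4c'/γ) · sinβ cosφ' / [1 − cos(β − φ')]
    = (4·21.4/19.5) · sin54.1°·cos22.1° / [1 − cos(32.0°)]
    = 4.390 · 0.8100·0.9265 / [1 − 0.8480]
    = 4.390 · 0.7505 / 0.1520
    = 21.68 m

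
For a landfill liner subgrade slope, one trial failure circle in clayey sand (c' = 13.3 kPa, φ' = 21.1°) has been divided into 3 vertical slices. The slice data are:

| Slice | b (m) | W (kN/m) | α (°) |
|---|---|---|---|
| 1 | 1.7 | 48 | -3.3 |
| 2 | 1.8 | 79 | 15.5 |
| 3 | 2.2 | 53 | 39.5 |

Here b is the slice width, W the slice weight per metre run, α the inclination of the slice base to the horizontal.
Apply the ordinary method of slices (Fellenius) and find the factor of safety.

FS = 2.86

Ordinary method of slices: FS = Σ[c'·Δl_i + (W_i cosα_i)·tanφ'] / Σ W_i sinα_i, with Δl_i = b_i / cosα_i.
Slice 1: Δl = 1.7/cos(-3.3°) = 1.703 m; N'_1 = 48·cos(-3.3°) = 47.9; c'Δl = 22.65; W sinα = -2.8
Slice 2: Δl = 1.8/cos15.5° = 1.868 m; N'_2 = 79·cos15.5° = 76.1; c'Δl = 24.84; W sinα = 21.1
Slice 3: Δl = 2.2/cos39.5° = 2.851 m; N'_3 = 53·cos39.5° = 40.9; c'Δl = 37.92; W sinα = 33.7
Σc'Δl = 85.4 kN/m; ΣN' = 164.9 kN/m; ΣW sinα = 52.1 kN/m
Resisting = 85.4 + 164.9·tan21.1° = 85.4 + 63.6 = 149.1 kN/m
FS = 149.1 / 52.1 = 2.863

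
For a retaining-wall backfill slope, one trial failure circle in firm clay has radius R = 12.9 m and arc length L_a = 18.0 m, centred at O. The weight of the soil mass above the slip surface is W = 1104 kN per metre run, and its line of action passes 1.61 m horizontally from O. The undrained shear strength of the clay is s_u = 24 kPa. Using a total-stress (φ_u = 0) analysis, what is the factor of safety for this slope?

FS = 3.14

Taking moments about the centre O, the resisting moment is provided by the undrained shear strength acting along the arc:
M_R = s_u·L_a·R = 24·18.00·12.9 = 5572.8 kN·m/m
M_D = W·d = 1104·1.61 = 1777.4 kN·m/m
FS = M_R / M_D = 5572.8 / 1777.4 = 3.135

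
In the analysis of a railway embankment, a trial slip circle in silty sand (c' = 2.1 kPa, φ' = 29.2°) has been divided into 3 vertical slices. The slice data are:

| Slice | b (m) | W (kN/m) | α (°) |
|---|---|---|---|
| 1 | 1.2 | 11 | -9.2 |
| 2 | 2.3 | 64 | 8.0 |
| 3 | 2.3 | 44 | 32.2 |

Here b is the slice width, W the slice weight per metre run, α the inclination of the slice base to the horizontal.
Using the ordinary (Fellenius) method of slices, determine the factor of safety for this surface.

FS = 2.47

Ordinary method of slices: FS = Σ[c'·Δl_i + (W_i cosα_i)·tanφ'] / Σ W_i sinα_i, with Δl_i = b_i / cosα_i.
Slice 1: Δl = 1.2/cos(-9.2°) = 1.216 m; N'_1 = 11·cos(-9.2°) = 10.9; c'Δl = 2.55; W sinα = -1.8
Slice 2: Δl = 2.3/cos8.0° = 2.323 m; N'_2 = 64·cos8.0° = 63.4; c'Δl = 4.88; W sinα = 8.9
Slice 3: Δl = 2.3/cos32.2° = 2.718 m; N'_3 = 44·cos32.2° = 37.2; c'Δl = 5.71; W sinα = 23.4
Σc'Δl = 13.1 kN/m; ΣN' = 111.5 kN/m; ΣW sinα = 30.6 kN/m
Resisting = 13.1 + 111.5·tan29.2° = 13.1 + 62.3 = 75.4 kN/m
FS = 75.4 / 30.6 = 2.466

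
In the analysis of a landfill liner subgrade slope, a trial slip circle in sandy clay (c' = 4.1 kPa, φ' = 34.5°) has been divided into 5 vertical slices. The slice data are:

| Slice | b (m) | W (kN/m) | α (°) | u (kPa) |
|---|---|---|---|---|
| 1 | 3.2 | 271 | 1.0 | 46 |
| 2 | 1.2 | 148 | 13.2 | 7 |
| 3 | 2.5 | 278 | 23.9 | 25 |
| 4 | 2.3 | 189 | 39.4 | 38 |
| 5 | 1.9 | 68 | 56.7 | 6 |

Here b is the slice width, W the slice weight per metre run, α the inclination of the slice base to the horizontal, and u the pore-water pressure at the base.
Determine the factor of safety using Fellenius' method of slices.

FS = 1.21

Ordinary method of slices: FS = Σ[c'·Δl_i + (W_i cosα_i − u_i·Δl_i)·tanφ'] / Σ W_i sinα_i, with Δl_i = b_i / cosα_i.
Slice 1: Δl = 3.2/cos1.0° = 3.200 m; N'_1 = 271·cos1.0° − 46·3.200 = 123.7; c'Δl = 13.12; W sinα = 4.7
Slice 2: Δl = 1.2/cos13.2° = 1.233 m; N'_2 = 148·cos13.2° − 7·1.233 = 135.5; c'Δl = 5.05; W sinα = 33.8
Slice 3: Δl = 2.5/cos23.9° = 2.734 m; N'_3 = 278·cos23.9° − 25·2.734 = 185.8; c'Δl = 11.21; W sinα = 112.6
Slice 4: Δl = 2.3/cos39.4° = 2.976 m; N'_4 = 189·cos39.4° − 38·2.976 = 32.9; c'Δl = 12.20; W sinα = 120.0
Slice 5: Δl = 1.9/cos56.7° = 3.461 m; N'_5 = 68·cos56.7° − 6·3.461 = 16.6; c'Δl = 14.19; W sinα = 56.8
Σc'Δl = 55.8 kN/m; ΣN' = 494.5 kN/m; ΣW sinα = 328.0 kN/m
Resisting = 55.8 + 494.5·tan34.5° = 55.8 + 339.9 = 395.6 kN/m
FS = 395.6 / 328.0 = 1.206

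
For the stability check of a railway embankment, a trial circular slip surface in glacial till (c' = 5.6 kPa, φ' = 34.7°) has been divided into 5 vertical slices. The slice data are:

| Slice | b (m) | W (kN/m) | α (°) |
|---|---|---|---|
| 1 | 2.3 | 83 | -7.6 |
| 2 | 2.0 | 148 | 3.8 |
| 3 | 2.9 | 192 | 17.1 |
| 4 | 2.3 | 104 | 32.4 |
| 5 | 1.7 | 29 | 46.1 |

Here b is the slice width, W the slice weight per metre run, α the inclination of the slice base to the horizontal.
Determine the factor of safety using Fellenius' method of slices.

FS = 3.27

Ordinary method of slices: FS = Σ[c'·Δl_i + (W_i cosα_i)·tanφ'] / Σ W_i sinα_i, with Δl_i = b_i / cosα_i.
Slice 1: Δl = 2.3/cos(-7.6°) = 2.320 m; N'_1 = 83·cos(-7.6°) = 82.3; c'Δl = 12.99; W sinα = -11.0
Slice 2: Δl = 2.0/cos3.8° = 2.004 m; N'_2 = 148·cos3.8° = 147.7; c'Δl = 11.22; W sinα = 9.8
Slice 3: Δl = 2.9/cos17.1° = 3.034 m; N'_3 = 192·cos17.1° = 183.5; c'Δl = 16.99; W sinα = 56.5
Slice 4: Δl = 2.3/cos32.4° = 2.724 m; N'_4 = 104·cos32.4° = 87.8; c'Δl = 15.25; W sinα = 55.7
Slice 5: Δl = 1.7/cos46.1° = 2.452 m; N'_5 = 29·cos46.1° = 20.1; c'Δl = 13.73; W sinα = 20.9
Σc'Δl = 70.2 kN/m; ΣN' = 521.4 kN/m; ΣW sinα = 131.9 kN/m
Resisting = 70.2 + 521.4·tan34.7° = 70.2 + 361.0 = 431.2 kN/m
FS = 431.2 / 131.9 = 3.269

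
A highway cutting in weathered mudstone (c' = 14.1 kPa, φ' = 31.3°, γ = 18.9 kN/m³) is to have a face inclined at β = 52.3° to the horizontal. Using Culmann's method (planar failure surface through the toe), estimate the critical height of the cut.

H_c = 30.37 m

Culmann's analysis gives the critical failure plane at α_cr = (β + φ')/2 = (52.3 + 31.3)/2 = 41.8°, and the critical height
H_c = (4c'/γ) · sinβ cosφ' / [1 − cos(β − φ')]
    = (4·14.1/18.9) · sin52.3°·cos31.3° / [1 − cos(21.0°)]
    = 2.984 · 0.7912·0.8545 / [1 − 0.9336]
    = 2.984 · 0.6761 / 0.0664
    = 30.37 m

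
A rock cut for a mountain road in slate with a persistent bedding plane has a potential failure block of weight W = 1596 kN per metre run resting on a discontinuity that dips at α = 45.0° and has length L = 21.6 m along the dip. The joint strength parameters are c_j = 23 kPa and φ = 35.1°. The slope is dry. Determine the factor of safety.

FS = 1.14

Resolving the block weight along and normal to the plane and applying the Mohr–Coulomb strength on the joint:
N' = W cosα = 1596·cos45.0° = 1128.5 kN/m
Driving force T = W sinα = 1596·sin45.0° = 1128.5 kN/m
Resisting force R = c_j·L + N'·tanφ = 23·21.6 + 1128.5·tan35.1° = 496.8 + 793.2 = 1290.0 kN/m
FS = R / T = 1290.0 / 1128.5 = 1.143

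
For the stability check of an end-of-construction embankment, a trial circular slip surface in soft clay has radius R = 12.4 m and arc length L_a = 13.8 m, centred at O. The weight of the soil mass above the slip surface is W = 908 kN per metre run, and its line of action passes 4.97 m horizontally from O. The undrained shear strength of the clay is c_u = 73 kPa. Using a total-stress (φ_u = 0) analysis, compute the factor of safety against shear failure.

Taking moments about the centre O, the resisting moment is provided by the undrained shear strength acting along the arc:
M_R = c_u·L_a·R = 73·13.80·12.4 = 12491.8 kN·m/m
M_D = W·d = 908·4.97 = 4512.8 kN·m/m
FS = M_R / M_D = 12491.8 / 4512.8 = 2.768

FS = 2.77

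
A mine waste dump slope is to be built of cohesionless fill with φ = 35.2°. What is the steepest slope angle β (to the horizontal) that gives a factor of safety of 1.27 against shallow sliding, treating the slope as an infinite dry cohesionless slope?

β = 29.1°

For an infinite dry cohesionless slope FS = tanφ/tanβ, so tanβ = tanφ / FS.
tanβ = tan35.2° / 1.27 = 0.7054 / 1.27 = 0.5555
β = arctan(0.5555) = 29.05°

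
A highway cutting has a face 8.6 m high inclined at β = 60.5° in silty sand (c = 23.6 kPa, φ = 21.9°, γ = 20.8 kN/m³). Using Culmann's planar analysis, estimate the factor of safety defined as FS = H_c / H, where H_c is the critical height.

H_c = (4c/γ) · sinβ cosφ / [1 − cos(β − φ)]
    = (4·23.6/20.8) · sin60.5°·cos21.9° / [1 − cos38.6°]
    = 4.538 · 0.8075 / 0.2185 = 16.78 m
FS = H_c / H = 16.78 / 8.6 = 1.951

FS = 1.95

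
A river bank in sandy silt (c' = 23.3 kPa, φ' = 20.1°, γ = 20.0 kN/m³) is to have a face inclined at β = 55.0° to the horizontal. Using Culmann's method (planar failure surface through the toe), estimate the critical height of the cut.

Culmann's analysis gives the critical failure plane at α_cr = (β + φ')/2 = (55.0 + 20.1)/2 = 37.5°, and the critical height
H_c = (4c'/γ) · sinβ cosφ' / [1 − cos(β − φ')]
    = (4·23.3/20.0) · sin55.0°·cos20.1° / [1 − cos(34.9°)]
    = 4.660 · 0.8192·0.9391 / [1 − 0.8202]
    = 4.660 · 0.7693 / 0.1798
    = 19.93 m

H_c = 19.93 m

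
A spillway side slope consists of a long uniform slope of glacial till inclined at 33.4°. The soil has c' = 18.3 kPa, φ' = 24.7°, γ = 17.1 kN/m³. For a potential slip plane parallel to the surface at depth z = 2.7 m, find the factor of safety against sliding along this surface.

FS = 1.56

For an infinite slope with a slip plane parallel to the surface (no pore pressure): FS = [c' + γz cos²β tanφ'] / [γz sinβ cosβ].
γz = 17.1·2.7 = 46.17 kN/m²
Numerator = 18.3 + 46.17·cos²33.4°·tan24.7° = 18.3 + 46.17·0.6970·0.4599 = 33.101 kPa
Denominator = 46.17·sin33.4°·cos33.4° = 46.17·0.5505·0.8348 = 21.218 kPa
FS = 33.101 / 21.218 = 1.560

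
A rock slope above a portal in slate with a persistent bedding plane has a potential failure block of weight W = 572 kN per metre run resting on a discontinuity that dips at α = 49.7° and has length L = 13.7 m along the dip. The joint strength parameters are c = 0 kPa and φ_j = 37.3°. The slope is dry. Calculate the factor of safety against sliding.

Resolving the block weight along and normal to the plane and applying the Mohr–Coulomb strength on the joint:
N' = W cosα = 572·cos49.7° = 370.0 kN/m
Driving force T = W sinα = 572·sin49.7° = 436.2 kN/m
Resisting force R = c·L + N'·tanφ_j = 0·13.7 + 370.0·tan37.3° = 0.0 + 281.8 = 281.8 kN/m
FS = R / T = 281.8 / 436.2 = 0.646

FS = 0.65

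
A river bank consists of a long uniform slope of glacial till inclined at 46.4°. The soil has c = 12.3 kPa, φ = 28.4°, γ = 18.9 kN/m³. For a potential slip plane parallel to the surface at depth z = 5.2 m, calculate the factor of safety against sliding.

For an infinite slope with a slip plane parallel to the surface (no pore pressure): FS = [c + γz cos²β tanφ] / [γz sinβ cosβ].
γz = 18.9·5.2 = 98.28 kN/m²
Numerator = 12.3 + 98.28·cos²46.4°·tan28.4° = 12.3 + 98.28·0.4756·0.5407 = 37.572 kPa
Denominator = 98.28·sin46.4°·cos46.4° = 98.28·0.7242·0.6896 = 49.081 kPa
FS = 37.572 / 49.081 = 0.766

FS = 0.77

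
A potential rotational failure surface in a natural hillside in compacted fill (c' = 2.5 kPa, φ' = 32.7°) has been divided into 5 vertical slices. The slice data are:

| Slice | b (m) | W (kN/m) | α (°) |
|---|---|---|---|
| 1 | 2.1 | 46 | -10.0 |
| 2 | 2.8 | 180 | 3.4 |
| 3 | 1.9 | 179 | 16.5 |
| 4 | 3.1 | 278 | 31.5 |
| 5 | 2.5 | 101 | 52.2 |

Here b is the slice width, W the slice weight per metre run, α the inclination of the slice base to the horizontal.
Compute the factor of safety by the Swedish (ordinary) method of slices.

FS = 1.73

Ordinary method of slices: FS = Σ[c'·Δl_i + (W_i cosα_i)·tanφ'] / Σ W_i sinα_i, with Δl_i = b_i / cosα_i.
Slice 1: Δl = 2.1/cos(-10.0°) = 2.132 m; N'_1 = 46·cos(-10.0°) = 45.3; c'Δl = 5.33; W sinα = -8.0
Slice 2: Δl = 2.8/cos3.4° = 2.805 m; N'_2 = 180·cos3.4° = 179.7; c'Δl = 7.01; W sinα = 10.7
Slice 3: Δl = 1.9/cos16.5° = 1.982 m; N'_3 = 179·cos16.5° = 171.6; c'Δl = 4.95; W sinα = 50.8
Slice 4: Δl = 3.1/cos31.5° = 3.636 m; N'_4 = 278·cos31.5° = 237.0; c'Δl = 9.09; W sinα = 145.3
Slice 5: Δl = 2.5/cos52.2° = 4.079 m; N'_5 = 101·cos52.2° = 61.9; c'Δl = 10.20; W sinα = 79.8
Σc'Δl = 36.6 kN/m; ΣN' = 695.6 kN/m; ΣW sinα = 278.6 kN/m
Resisting = 36.6 + 695.6·tan32.7° = 36.6 + 446.5 = 483.1 kN/m
FS = 483.1 / 278.6 = 1.734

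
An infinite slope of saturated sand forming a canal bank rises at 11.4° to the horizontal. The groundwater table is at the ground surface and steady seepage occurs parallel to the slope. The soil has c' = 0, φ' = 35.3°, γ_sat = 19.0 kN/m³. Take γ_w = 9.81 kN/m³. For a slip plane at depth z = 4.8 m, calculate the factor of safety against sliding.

FS = 1.70

With seepage parallel to the slope and the water table at the surface, the effective normal stress on the slip plane uses the buoyant unit weight γ' = γ_sat − γ_w while the driving shear stress uses γ_sat:
FS = [c' + γ' z cos²β tanφ'] / [γ_sat z sinβ cosβ]
(For c' = 0 this reduces to FS = (γ'/γ_sat)·tanφ'/tanβ.)
γ' = 19.0 − 9.81 = 9.19 kN/m³
Numerator = 0.0 + 9.19·4.8·cos²11.4°·tan35.3° = 0.0 + 9.19·4.8·0.9609·0.7080 = 30.013 kPa
Denominator = 19.0·4.8·sin11.4°·cos11.4° = 19.0·4.8·0.1977·0.9803 = 17.671 kPa
FS = 30.013 / 17.671 = 1.698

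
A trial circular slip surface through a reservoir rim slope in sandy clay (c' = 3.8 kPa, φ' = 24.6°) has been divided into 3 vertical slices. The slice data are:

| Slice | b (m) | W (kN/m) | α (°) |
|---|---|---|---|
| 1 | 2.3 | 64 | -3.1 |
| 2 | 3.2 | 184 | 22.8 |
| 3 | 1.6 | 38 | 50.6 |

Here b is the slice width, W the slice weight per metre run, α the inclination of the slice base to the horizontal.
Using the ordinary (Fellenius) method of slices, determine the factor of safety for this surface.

FS = 1.54

Ordinary method of slices: FS = Σ[c'·Δl_i + (W_i cosα_i)·tanφ'] / Σ W_i sinα_i, with Δl_i = b_i / cosα_i.
Slice 1: Δl = 2.3/cos(-3.1°) = 2.303 m; N'_1 = 64·cos(-3.1°) = 63.9; c'Δl = 8.75; W sinα = -3.5
Slice 2: Δl = 3.2/cos22.8° = 3.471 m; N'_2 = 184·cos22.8° = 169.6; c'Δl = 13.19; W sinα = 71.3
Slice 3: Δl = 1.6/cos50.6° = 2.521 m; N'_3 = 38·cos50.6° = 24.1; c'Δl = 9.58; W sinα = 29.4
Σc'Δl = 31.5 kN/m; ΣN' = 257.6 kN/m; ΣW sinα = 97.2 kN/m
Resisting = 31.5 + 257.6·tan24.6° = 31.5 + 118.0 = 149.5 kN/m
FS = 149.5 / 97.2 = 1.538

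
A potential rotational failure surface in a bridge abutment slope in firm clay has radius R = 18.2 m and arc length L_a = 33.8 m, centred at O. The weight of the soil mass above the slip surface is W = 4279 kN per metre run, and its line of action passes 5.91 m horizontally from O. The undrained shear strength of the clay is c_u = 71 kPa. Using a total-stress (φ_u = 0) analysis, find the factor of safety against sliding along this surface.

Taking moments about the centre O, the resisting moment is provided by the undrained shear strength acting along the arc:
M_R = c_u·L_a·R = 71·33.80·18.2 = 43676.4 kN·m/m
M_D = W·d = 4279·5.91 = 25288.9 kN·m/m
FS = M_R / M_D = 43676.4 / 25288.9 = 1.727

FS = 1.73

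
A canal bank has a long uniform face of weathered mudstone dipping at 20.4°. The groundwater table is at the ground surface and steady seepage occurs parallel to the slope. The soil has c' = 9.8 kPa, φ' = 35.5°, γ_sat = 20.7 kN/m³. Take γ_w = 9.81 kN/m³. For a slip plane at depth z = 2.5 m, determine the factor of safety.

With seepage parallel to the slope and the water table at the surface, the effective normal stress on the slip plane uses the buoyant unit weight γ' = γ_sat − γ_w while the driving shear stress uses γ_sat:
FS = [c' + γ' z cos²β tanφ'] / [γ_sat z sinβ cosβ]
γ' = 20.7 − 9.81 = 10.89 kN/m³
Numerator = 9.8 + 10.89·2.5·cos²20.4°·tan35.5° = 9.8 + 10.89·2.5·0.8785·0.7133 = 26.860 kPa
Denominator = 20.7·2.5·sin20.4°·cos20.4° = 20.7·2.5·0.3486·0.9373 = 16.907 kPa
FS = 26.860 / 16.907 = 1.589

FS = 1.59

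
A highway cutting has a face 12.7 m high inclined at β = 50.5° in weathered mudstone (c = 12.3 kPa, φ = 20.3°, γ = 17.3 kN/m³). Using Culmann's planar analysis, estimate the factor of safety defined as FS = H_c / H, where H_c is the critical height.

H_c = (4c/γ) · sinβ cosφ / [1 − cos(β − φ)]
    = (4·12.3/17.3) · sin50.5°·cos20.3° / [1 − cos30.2°]
    = 2.844 · 0.7237 / 0.1357 = 15.16 m
FS = H_c / H = 15.16 / 12.7 = 1.194

FS = 1.19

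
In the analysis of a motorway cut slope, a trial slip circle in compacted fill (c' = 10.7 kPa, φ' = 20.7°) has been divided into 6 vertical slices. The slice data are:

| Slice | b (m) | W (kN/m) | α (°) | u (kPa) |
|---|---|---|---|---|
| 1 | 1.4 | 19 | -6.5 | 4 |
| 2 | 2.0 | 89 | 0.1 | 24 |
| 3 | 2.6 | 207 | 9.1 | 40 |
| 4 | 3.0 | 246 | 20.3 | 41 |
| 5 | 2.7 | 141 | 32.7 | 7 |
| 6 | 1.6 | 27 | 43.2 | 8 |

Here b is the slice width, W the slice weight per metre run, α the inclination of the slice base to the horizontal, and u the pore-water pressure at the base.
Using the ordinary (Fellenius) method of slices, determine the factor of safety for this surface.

FS = 1.37

Ordinary method of slices: FS = Σ[c'·Δl_i + (W_i cosα_i − u_i·Δl_i)·tanφ'] / Σ W_i sinα_i, with Δl_i = b_i / cosα_i.
Slice 1: Δl = 1.4/cos(-6.5°) = 1.409 m; N'_1 = 19·cos(-6.5°) − 4·1.409 = 13.2; c'Δl = 15.08; W sinα = -2.2
Slice 2: Δl = 2.0/cos0.1° = 2.000 m; N'_2 = 89·cos0.1° − 24·2.000 = 41.0; c'Δl = 21.40; W sinα = 0.2
Slice 3: Δl = 2.6/cos9.1° = 2.633 m; N'_3 = 207·cos9.1° − 40·2.633 = 99.1; c'Δl = 28.17; W sinα = 32.7
Slice 4: Δl = 3.0/cos20.3° = 3.199 m; N'_4 = 246·cos20.3° − 41·3.199 = 99.6; c'Δl = 34.23; W sinα = 85.3
Slice 5: Δl = 2.7/cos32.7° = 3.209 m; N'_5 = 141·cos32.7° − 7·3.209 = 96.2; c'Δl = 34.33; W sinα = 76.2
Slice 6: Δl = 1.6/cos43.2° = 2.195 m; N'_6 = 27·cos43.2° − 8·2.195 = 2.1; c'Δl = 23.49; W sinα = 18.5
Σc'Δl = 156.7 kN/m; ΣN' = 351.2 kN/m; ΣW sinα = 210.7 kN/m
Resisting = 156.7 + 351.2·tan20.7° = 156.7 + 132.7 = 289.4 kN/m
FS = 289.4 / 210.7 = 1.373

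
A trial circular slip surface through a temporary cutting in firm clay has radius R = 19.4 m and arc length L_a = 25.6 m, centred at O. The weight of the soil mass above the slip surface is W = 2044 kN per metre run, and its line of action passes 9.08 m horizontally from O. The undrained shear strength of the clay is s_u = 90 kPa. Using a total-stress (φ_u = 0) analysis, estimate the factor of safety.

Taking moments about the centre O, the resisting moment is provided by the undrained shear strength acting along the arc:
M_R = s_u·L_a·R = 90·25.60·19.4 = 44697.6 kN·m/m
M_D = W·d = 2044·9.08 = 18559.5 kN·m/m
FS = M_R / M_D = 44697.6 / 18559.5 = 2.408

FS = 2.41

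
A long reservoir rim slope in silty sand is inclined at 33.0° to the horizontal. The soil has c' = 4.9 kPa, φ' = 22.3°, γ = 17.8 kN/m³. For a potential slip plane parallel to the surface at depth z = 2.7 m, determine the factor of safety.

For an infinite slope with a slip plane parallel to the surface (no pore pressure): FS = [c' + γz cos²β tanφ'] / [γz sinβ cosβ].
γz = 17.8·2.7 = 48.06 kN/m²
Numerator = 4.9 + 48.06·cos²33.0°·tan22.3° = 4.9 + 48.06·0.7034·0.4101 = 18.764 kPa
Denominator = 48.06·sin33.0°·cos33.0° = 48.06·0.5446·0.8387 = 21.952 kPa
FS = 18.764 / 21.952 = 0.855

FS = 0.85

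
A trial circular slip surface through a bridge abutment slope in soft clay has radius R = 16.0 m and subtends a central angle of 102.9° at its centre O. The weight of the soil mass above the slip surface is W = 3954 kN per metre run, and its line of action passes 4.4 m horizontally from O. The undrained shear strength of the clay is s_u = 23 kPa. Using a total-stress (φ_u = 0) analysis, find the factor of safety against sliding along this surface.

FS = 0.61

Taking moments about the centre O, the resisting moment is provided by the undrained shear strength acting along the arc:
Arc length L_a = R·θ = 16.0·(102.9°·π/180) = 16.0·1.7959 = 28.74 m
M_R = s_u·L_a·R = 23·28.74·16.0 = 10574.5 kN·m/m
M_D = W·d = 3954·4.4 = 17397.6 kN·m/m
FS = M_R / M_D = 10574.5 / 17397.6 = 0.608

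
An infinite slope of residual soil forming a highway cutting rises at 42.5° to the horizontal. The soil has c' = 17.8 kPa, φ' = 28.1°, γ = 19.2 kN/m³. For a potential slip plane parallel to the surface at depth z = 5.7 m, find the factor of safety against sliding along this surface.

For an infinite slope with a slip plane parallel to the surface (no pore pressure): FS = [c' + γz cos²β tanφ'] / [γz sinβ cosβ].
γz = 19.2·5.7 = 109.44 kN/m²
Numerator = 17.8 + 109.44·cos²42.5°·tan28.1° = 17.8 + 109.44·0.5436·0.5340 = 49.564 kPa
Denominator = 109.44·sin42.5°·cos42.5° = 109.44·0.6756·0.7373 = 54.512 kPa
FS = 49.564 / 54.512 = 0.909

FS = 0.91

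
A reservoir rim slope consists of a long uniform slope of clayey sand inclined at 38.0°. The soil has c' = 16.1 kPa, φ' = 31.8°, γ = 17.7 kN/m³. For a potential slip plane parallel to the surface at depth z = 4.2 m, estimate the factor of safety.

FS = 1.24

For an infinite slope with a slip plane parallel to the surface (no pore pressure): FS = [c' + γz cos²β tanφ'] / [γz sinβ cosβ].
γz = 17.7·4.2 = 74.34 kN/m²
Numerator = 16.1 + 74.34·cos²38.0°·tan31.8° = 16.1 + 74.34·0.6210·0.6200 = 44.722 kPa
Denominator = 74.34·sin38.0°·cos38.0° = 74.34·0.6157·0.7880 = 36.066 kPa
FS = 44.722 / 36.066 = 1.240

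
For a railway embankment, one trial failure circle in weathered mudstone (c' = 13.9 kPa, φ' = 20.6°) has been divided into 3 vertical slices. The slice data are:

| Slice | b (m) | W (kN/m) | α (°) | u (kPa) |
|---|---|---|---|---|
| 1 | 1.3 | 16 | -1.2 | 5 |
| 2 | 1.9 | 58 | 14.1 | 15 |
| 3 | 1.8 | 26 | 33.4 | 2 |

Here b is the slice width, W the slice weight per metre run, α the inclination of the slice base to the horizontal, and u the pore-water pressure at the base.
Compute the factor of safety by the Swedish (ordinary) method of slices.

FS = 3.40

Ordinary method of slices: FS = Σ[c'·Δl_i + (W_i cosα_i − u_i·Δl_i)·tanφ'] / Σ W_i sinα_i, with Δl_i = b_i / cosα_i.
Slice 1: Δl = 1.3/cos(-1.2°) = 1.300 m; N'_1 = 16·cos(-1.2°) − 5·1.300 = 9.5; c'Δl = 18.07; W sinα = -0.3
Slice 2: Δl = 1.9/cos14.1° = 1.959 m; N'_2 = 58·cos14.1° − 15·1.959 = 26.9; c'Δl = 27.23; W sinα = 14.1
Slice 3: Δl = 1.8/cos33.4° = 2.156 m; N'_3 = 26·cos33.4° − 2·2.156 = 17.4; c'Δl = 29.97; W sinα = 14.3
Σc'Δl = 75.3 kN/m; ΣN' = 53.8 kN/m; ΣW sinα = 28.1 kN/m
Resisting = 75.3 + 53.8·tan20.6° = 75.3 + 20.2 = 95.5 kN/m
FS = 95.5 / 28.1 = 3.397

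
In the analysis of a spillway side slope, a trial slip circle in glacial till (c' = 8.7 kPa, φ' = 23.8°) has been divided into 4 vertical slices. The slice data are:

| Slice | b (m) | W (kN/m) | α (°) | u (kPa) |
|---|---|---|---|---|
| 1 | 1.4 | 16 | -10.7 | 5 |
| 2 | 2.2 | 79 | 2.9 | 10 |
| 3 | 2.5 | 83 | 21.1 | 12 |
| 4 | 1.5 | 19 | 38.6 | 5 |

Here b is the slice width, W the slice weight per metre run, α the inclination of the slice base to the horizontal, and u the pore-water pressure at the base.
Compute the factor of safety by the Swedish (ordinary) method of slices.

FS = 2.87

Ordinary method of slices: FS = Σ[c'·Δl_i + (W_i cosα_i − u_i·Δl_i)·tanφ'] / Σ W_i sinα_i, with Δl_i = b_i / cosα_i.
Slice 1: Δl = 1.4/cos(-10.7°) = 1.425 m; N'_1 = 16·cos(-10.7°) − 5·1.425 = 8.6; c'Δl = 12.40; W sinα = -3.0
Slice 2: Δl = 2.2/cos2.9° = 2.203 m; N'_2 = 79·cos2.9° − 10·2.203 = 56.9; c'Δl = 19.16; W sinα = 4.0
Slice 3: Δl = 2.5/cos21.1° = 2.680 m; N'_3 = 83·cos21.1° − 12·2.680 = 45.3; c'Δl = 23.31; W sinα = 29.9
Slice 4: Δl = 1.5/cos38.6° = 1.919 m; N'_4 = 19·cos38.6° − 5·1.919 = 5.3; c'Δl = 16.70; W sinα = 11.9
Σc'Δl = 71.6 kN/m; ΣN' = 116.0 kN/m; ΣW sinα = 42.8 kN/m
Resisting = 71.6 + 116.0·tan23.8° = 71.6 + 51.2 = 122.7 kN/m
FS = 122.7 / 42.8 = 2.870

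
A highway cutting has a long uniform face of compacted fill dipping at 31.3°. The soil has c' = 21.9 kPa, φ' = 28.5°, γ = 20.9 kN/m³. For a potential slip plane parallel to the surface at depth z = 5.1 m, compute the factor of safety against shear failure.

FS = 1.36

For an infinite slope with a slip plane parallel to the surface (no pore pressure): FS = [c' + γz cos²β tanφ'] / [γz sinβ cosβ].
γz = 20.9·5.1 = 106.59 kN/m²
Numerator = 21.9 + 106.59·cos²31.3°·tan28.5° = 21.9 + 106.59·0.7301·0.5430 = 64.154 kPa
Denominator = 106.59·sin31.3°·cos31.3° = 106.59·0.5195·0.8545 = 47.316 kPa
FS = 64.154 / 47.316 = 1.356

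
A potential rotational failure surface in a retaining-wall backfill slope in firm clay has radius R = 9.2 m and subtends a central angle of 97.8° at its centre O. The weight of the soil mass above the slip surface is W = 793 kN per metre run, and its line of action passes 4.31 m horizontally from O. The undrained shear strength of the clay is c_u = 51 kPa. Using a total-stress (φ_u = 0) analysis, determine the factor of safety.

Taking moments about the centre O, the resisting moment is provided by the undrained shear strength acting along the arc:
Arc length L_a = R·θ = 9.2·(97.8°·π/180) = 9.2·1.7069 = 15.70 m
M_R = c_u·L_a·R = 51·15.70·9.2 = 7368.2 kN·m/m
M_D = W·d = 793·4.31 = 3417.8 kN·m/m
FS = M_R / M_D = 7368.2 / 3417.8 = 2.156

FS = 2.16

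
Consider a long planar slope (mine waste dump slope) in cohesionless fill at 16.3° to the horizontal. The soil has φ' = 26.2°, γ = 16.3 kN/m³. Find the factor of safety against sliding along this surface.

For a dry cohesionless infinite slope the factor of safety is FS = tanφ' / tanβ.
FS = tan26.2° / tan16.3° = 0.4921 / 0.2924 = 1.683

FS = 1.68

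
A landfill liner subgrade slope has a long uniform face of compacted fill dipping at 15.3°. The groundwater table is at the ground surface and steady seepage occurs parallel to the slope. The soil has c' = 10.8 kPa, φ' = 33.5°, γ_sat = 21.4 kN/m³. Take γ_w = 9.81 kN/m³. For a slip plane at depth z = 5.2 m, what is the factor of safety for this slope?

With seepage parallel to the slope and the water table at the surface, the effective normal stress on the slip plane uses the buoyant unit weight γ' = γ_sat − γ_w while the driving shear stress uses γ_sat:
FS = [c' + γ' z cos²β tanφ'] / [γ_sat z sinβ cosβ]
γ' = 21.4 − 9.81 = 11.59 kN/m³
Numerator = 10.8 + 11.59·5.2·cos²15.3°·tan33.5° = 10.8 + 11.59·5.2·0.9304·0.6619 = 47.913 kPa
Denominator = 21.4·5.2·sin15.3°·cos15.3° = 21.4·5.2·0.2639·0.9646 = 28.323 kPa
FS = 47.913 / 28.323 = 1.692

FS = 1.69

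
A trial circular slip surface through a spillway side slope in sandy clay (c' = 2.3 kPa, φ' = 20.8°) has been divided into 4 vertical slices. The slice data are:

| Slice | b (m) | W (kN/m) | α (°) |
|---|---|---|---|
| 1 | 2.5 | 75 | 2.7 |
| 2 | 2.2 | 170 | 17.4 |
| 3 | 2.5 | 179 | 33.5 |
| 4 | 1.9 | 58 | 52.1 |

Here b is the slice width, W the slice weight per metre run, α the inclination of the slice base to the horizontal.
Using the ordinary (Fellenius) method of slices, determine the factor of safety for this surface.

Ordinary method of slices: FS = Σ[c'·Δl_i + (W_i cosα_i)·tanφ'] / Σ W_i sinα_i, with Δl_i = b_i / cosα_i.
Slice 1: Δl = 2.5/cos2.7° = 2.503 m; N'_1 = 75·cos2.7° = 74.9; c'Δl = 5.76; W sinα = 3.5
Slice 2: Δl = 2.2/cos17.4° = 2.305 m; N'_2 = 170·cos17.4° = 162.2; c'Δl = 5.30; W sinα = 50.8
Slice 3: Δl = 2.5/cos33.5° = 2.998 m; N'_3 = 179·cos33.5° = 149.3; c'Δl = 6.90; W sinα = 98.8
Slice 4: Δl = 1.9/cos52.1° = 3.093 m; N'_4 = 58·cos52.1° = 35.6; c'Δl = 7.11; W sinα = 45.8
Σc'Δl = 25.1 kN/m; ΣN' = 422.0 kN/m; ΣW sinα = 198.9 kN/m
Resisting = 25.1 + 422.0·tan20.8° = 25.1 + 160.3 = 185.4 kN/m
FS = 185.4 / 198.9 = 0.932

FS = 0.93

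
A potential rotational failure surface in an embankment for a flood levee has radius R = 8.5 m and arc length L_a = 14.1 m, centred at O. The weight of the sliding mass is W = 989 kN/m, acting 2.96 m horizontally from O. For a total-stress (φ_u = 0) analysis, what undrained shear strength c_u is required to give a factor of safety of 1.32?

c_u = 32.2 kPa

FS = c_u·L_a·R / (W·d), so c_u = FS·W·d / (L_a·R).
c_u = 1.32·989·2.96 / (14.10·8.5) = 3864.2 / 119.85 = 32.24 kPa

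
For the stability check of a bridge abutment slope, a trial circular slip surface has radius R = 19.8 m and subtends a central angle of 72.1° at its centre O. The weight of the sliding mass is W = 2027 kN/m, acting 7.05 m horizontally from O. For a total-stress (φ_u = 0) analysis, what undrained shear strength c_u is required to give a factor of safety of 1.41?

FS = c_u·L_a·R / (W·d), so c_u = FS·W·d / (L_a·R).
Arc length L_a = R·θ = 19.8·(72.1°·π/180) = 19.8·1.2584 = 24.92 m
c_u = 1.41·2027·7.05 / (24.92·19.8) = 20149.4 / 493.34 = 40.84 kPa

c_u = 40.8 kPa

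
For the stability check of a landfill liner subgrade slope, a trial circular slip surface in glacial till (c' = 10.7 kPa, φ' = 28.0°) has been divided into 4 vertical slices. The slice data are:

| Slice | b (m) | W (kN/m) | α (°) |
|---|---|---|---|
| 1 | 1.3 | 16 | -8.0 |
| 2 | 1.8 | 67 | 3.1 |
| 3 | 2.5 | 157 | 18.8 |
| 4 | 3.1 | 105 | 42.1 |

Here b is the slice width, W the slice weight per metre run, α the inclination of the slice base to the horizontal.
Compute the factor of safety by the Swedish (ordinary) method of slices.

Ordinary method of slices: FS = Σ[c'·Δl_i + (W_i cosα_i)·tanφ'] / Σ W_i sinα_i, with Δl_i = b_i / cosα_i.
Slice 1: Δl = 1.3/cos(-8.0°) = 1.313 m; N'_1 = 16·cos(-8.0°) = 15.8; c'Δl = 14.05; W sinα = -2.2
Slice 2: Δl = 1.8/cos3.1° = 1.803 m; N'_2 = 67·cos3.1° = 66.9; c'Δl = 19.29; W sinα = 3.6
Slice 3: Δl = 2.5/cos18.8° = 2.641 m; N'_3 = 157·cos18.8° = 148.6; c'Δl = 28.26; W sinα = 50.6
Slice 4: Δl = 3.1/cos42.1° = 4.178 m; N'_4 = 105·cos42.1° = 77.9; c'Δl = 44.70; W sinα = 70.4
Σc'Δl = 106.3 kN/m; ΣN' = 309.3 kN/m; ΣW sinα = 122.4 kN/m
Resisting = 106.3 + 309.3·tan28.0° = 106.3 + 164.4 = 270.7 kN/m
FS = 270.7 / 122.4 = 2.212

FS = 2.21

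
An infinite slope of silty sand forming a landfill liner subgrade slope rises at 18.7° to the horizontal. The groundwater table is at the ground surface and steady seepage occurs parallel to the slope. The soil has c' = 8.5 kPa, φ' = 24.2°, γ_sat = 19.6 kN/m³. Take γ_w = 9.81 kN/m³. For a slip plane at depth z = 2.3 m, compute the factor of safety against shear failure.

FS = 1.28

With seepage parallel to the slope and the water table at the surface, the effective normal stress on the slip plane uses the buoyant unit weight γ' = γ_sat − γ_w while the driving shear stress uses γ_sat:
FS = [c' + γ' z cos²β tanφ'] / [γ_sat z sinβ cosβ]
γ' = 19.6 − 9.81 = 9.79 kN/m³
Numerator = 8.5 + 9.79·2.3·cos²18.7°·tan24.2° = 8.5 + 9.79·2.3·0.8972·0.4494 = 17.579 kPa
Denominator = 19.6·2.3·sin18.7°·cos18.7° = 19.6·2.3·0.3206·0.9472 = 13.690 kPa
FS = 17.579 / 13.690 = 1.284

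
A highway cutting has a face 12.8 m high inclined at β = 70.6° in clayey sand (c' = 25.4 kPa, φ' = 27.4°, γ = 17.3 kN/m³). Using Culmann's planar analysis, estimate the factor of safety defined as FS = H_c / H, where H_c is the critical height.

H_c = (4c'/γ) · sinβ cosφ' / [1 − cos(β − φ')]
    = (4·25.4/17.3) · sin70.6°·cos27.4° / [1 − cos43.2°]
    = 5.873 · 0.8374 / 0.2710 = 18.15 m
FS = H_c / H = 18.15 / 12.8 = 1.418

FS = 1.42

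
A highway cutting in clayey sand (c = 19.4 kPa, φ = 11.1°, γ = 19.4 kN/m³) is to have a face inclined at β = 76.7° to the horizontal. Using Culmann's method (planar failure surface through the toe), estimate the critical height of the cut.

H_c = 6.51 m

Culmann's analysis gives the critical failure plane at α_cr = (β + φ)/2 = (76.7 + 11.1)/2 = 43.9°, and the critical height
H_c = (4c/γ) · sinβ cosφ / [1 − cos(β − φ)]
    = (4·19.4/19.4) · sin76.7°·cos11.1° / [1 − cos(65.6°)]
    = 4.000 · 0.9732·0.9813 / [1 − 0.4131]
    = 4.000 · 0.9550 / 0.5869
    = 6.51 m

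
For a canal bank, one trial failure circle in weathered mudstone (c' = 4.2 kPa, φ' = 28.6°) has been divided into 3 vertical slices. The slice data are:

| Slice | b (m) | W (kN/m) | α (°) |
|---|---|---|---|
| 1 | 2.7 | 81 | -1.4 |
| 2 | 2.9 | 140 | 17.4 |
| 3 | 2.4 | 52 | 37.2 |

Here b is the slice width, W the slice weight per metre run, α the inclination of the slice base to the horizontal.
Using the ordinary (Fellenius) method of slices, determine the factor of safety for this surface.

Ordinary method of slices: FS = Σ[c'·Δl_i + (W_i cosα_i)·tanφ'] / Σ W_i sinα_i, with Δl_i = b_i / cosα_i.
Slice 1: Δl = 2.7/cos(-1.4°) = 2.701 m; N'_1 = 81·cos(-1.4°) = 81.0; c'Δl = 11.34; W sinα = -2.0
Slice 2: Δl = 2.9/cos17.4° = 3.039 m; N'_2 = 140·cos17.4° = 133.6; c'Δl = 12.76; W sinα = 41.9
Slice 3: Δl = 2.4/cos37.2° = 3.013 m; N'_3 = 52·cos37.2° = 41.4; c'Δl = 12.65; W sinα = 31.4
Σc'Δl = 36.8 kN/m; ΣN' = 256.0 kN/m; ΣW sinα = 71.3 kN/m
Resisting = 36.8 + 256.0·tan28.6° = 36.8 + 139.6 = 176.3 kN/m
FS = 176.3 / 71.3 = 2.472

FS = 2.47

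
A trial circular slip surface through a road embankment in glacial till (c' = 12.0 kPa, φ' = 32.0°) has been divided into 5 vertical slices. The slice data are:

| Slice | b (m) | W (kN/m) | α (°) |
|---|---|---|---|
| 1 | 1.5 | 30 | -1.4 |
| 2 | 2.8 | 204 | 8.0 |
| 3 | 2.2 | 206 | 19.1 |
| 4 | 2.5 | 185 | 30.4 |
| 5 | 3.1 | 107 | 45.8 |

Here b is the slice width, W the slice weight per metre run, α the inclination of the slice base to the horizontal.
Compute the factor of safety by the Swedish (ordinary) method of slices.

FS = 2.19

Ordinary method of slices: FS = Σ[c'·Δl_i + (W_i cosα_i)·tanφ'] / Σ W_i sinα_i, with Δl_i = b_i / cosα_i.
Slice 1: Δl = 1.5/cos(-1.4°) = 1.500 m; N'_1 = 30·cos(-1.4°) = 30.0; c'Δl = 18.01; W sinα = -0.7
Slice 2: Δl = 2.8/cos8.0° = 2.828 m; N'_2 = 204·cos8.0° = 202.0; c'Δl = 33.93; W sinα = 28.4
Slice 3: Δl = 2.2/cos19.1° = 2.328 m; N'_3 = 206·cos19.1° = 194.7; c'Δl = 27.94; W sinα = 67.4
Slice 4: Δl = 2.5/cos30.4° = 2.899 m; N'_4 = 185·cos30.4° = 159.6; c'Δl = 34.78; W sinα = 93.6
Slice 5: Δl = 3.1/cos45.8° = 4.447 m; N'_5 = 107·cos45.8° = 74.6; c'Δl = 53.36; W sinα = 76.7
Σc'Δl = 168.0 kN/m; ΣN' = 660.8 kN/m; ΣW sinα = 265.4 kN/m
Resisting = 168.0 + 660.8·tan32.0° = 168.0 + 412.9 = 580.9 kN/m
FS = 580.9 / 265.4 = 2.189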